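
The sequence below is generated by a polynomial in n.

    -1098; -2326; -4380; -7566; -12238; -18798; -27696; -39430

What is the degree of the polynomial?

D1: -1228, -2054, -3186, -4672, -6560, -8898, -11734
D2: -826, -1132, -1486, -1888, -2338, -2836
D3: -306, -354, -402, -450, -498
D4: -48, -48, -48, -48
The fourth differences are constant, so the polynomial has degree 4.

4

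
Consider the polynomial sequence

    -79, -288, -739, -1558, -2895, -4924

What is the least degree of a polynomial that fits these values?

-209, -451, -819, -1337, -2029
-242, -368, -518, -692
-126, -150, -174
-24, -24
The fourth differences are constant, so the polynomial has degree 4.

4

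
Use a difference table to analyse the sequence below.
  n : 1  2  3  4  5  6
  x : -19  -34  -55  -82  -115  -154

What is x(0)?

Δ: -15  -21  -27  -33  -39
Δ²: -6  -6  -6  -6
The second differences are constant at -6.
Work back: -15 + 6 = -9;  -19 + 9 = -10

-10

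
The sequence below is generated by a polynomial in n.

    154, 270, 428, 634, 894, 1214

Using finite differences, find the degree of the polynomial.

Δ: 116, 158, 206, 260, 320
Δ²: 42, 48, 54, 60
Δ³: 6, 6, 6
The third differences are constant, so the polynomial has degree 3.

3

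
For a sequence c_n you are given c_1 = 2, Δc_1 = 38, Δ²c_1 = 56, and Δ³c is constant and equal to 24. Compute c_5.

Build the table forward from the leading diagonal:
Δ³: 24, 24, 24, 24, 24
Δ²: 56, 80, 104, 128, 152
Δ: 38, 94, 174, 278, 406
c: 2, 40, 134, 308, 586

586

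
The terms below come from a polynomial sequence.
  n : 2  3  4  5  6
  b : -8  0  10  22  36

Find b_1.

8, 10, 12, 14
2, 2, 2
The second differences are constant at 2.
Work back: 8 − 2 = 6;  -8 − 6 = -14

-14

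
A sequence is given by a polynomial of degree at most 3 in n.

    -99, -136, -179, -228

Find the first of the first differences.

D1: -37, -43, -49
D2: -6, -6

-37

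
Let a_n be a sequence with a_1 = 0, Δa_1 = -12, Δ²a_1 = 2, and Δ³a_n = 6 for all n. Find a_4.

Build the table forward from the leading diagonal:
Δ³: 6  6  6  6
Δ²: 2  8  14  20
Δ: -12  -10  -2  12
a: 0  -12  -22  -24

-24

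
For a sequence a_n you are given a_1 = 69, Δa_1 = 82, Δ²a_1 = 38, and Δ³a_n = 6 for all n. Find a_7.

Build the table forward from the leading diagonal:
Third differences: 6, 6, 6, 6, 6, 6, 6
Second differences: 38, 44, 50, 56, 62, 68, 74
First differences: 82, 120, 164, 214, 270, 332, 400
a: 69, 151, 271, 435, 649, 919, 1251

1251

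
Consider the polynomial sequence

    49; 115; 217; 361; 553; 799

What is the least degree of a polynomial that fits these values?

3

66, 102, 144, 192, 246
36, 42, 48, 54
6, 6, 6
The third differences are constant, so the polynomial has degree 3.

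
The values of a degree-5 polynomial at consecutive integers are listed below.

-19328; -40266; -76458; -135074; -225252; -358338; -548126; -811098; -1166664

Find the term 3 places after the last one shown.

Δ: -20938, -36192, -58616, -90178, -133086, -189788, -262972, -355566
Δ²: -15254, -22424, -31562, -42908, -56702, -73184, -92594
Δ³: -7170, -9138, -11346, -13794, -16482, -19410
Δ⁴: -1968, -2208, -2448, -2688, -2928
Δ⁵: -240, -240, -240, -240
The fifth differences are constant (-240).
-2928 − 240 = -3168;  -19410 − 3168 = -22578;  -92594 − 22578 = -115172;  -355566 − 115172 = -470738;  -1166664 − 470738 = -1637402
-3168 − 240 = -3408;  -22578 − 3408 = -25986;  -115172 − 25986 = -141158;  -470738 − 141158 = -611896;  -1637402 − 611896 = -2249298
-3408 − 240 = -3648;  -25986 − 3648 = -29634;  -141158 − 29634 = -170792;  -611896 − 170792 = -782688;  -2249298 − 782688 = -3031986

-3031986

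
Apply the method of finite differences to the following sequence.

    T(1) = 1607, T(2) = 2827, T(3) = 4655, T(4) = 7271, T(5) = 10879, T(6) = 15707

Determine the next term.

22007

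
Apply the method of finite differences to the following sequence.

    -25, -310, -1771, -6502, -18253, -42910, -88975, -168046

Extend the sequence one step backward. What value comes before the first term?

-285, -1461, -4731, -11751, -24657, -46065, -79071
-1176, -3270, -7020, -12906, -21408, -33006
-2094, -3750, -5886, -8502, -11598
-1656, -2136, -2616, -3096
-480, -480, -480
The fifth differences are constant at -480.
Work back: -1656 + 480 = -1176;  -2094 + 1176 = -918;  -1176 + 918 = -258;  -285 + 258 = -27;  -25 + 27 = 2

2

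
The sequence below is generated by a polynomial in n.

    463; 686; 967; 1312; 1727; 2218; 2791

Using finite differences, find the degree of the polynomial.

3

D1: 223, 281, 345, 415, 491, 573
D2: 58, 64, 70, 76, 82
D3: 6, 6, 6, 6
The third differences are constant, so the polynomial has degree 3.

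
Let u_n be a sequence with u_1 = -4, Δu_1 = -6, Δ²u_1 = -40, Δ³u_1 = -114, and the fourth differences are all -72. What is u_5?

-796

Build the table forward from the leading diagonal:
Fourth differences: -72, -72, -72, -72, -72
Third differences: -114, -186, -258, -330, -402
Second differences: -40, -154, -340, -598, -928
First differences: -6, -46, -200, -540, -1138
u: -4, -10, -56, -256, -796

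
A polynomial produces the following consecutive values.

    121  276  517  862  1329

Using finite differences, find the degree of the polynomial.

3

155, 241, 345, 467
86, 104, 122
18, 18
The third differences are constant, so the polynomial has degree 3.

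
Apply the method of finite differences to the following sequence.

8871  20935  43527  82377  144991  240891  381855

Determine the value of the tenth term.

1231791

12064 , 22592 , 38850 , 62614 , 95900 , 140964
10528 , 16258 , 23764 , 33286 , 45064
5730 , 7506 , 9522 , 11778
1776 , 2016 , 2256
240 , 240
Constant fifth difference = 240, so extend:
2256 + 240 = 2496;  11778 + 2496 = 14274;  45064 + 14274 = 59338;  140964 + 59338 = 200302;  381855 + 200302 = 582157
2496 + 240 = 2736;  14274 + 2736 = 17010;  59338 + 17010 = 76348;  200302 + 76348 = 276650;  582157 + 276650 = 858807
2736 + 240 = 2976;  17010 + 2976 = 19986;  76348 + 19986 = 96334;  276650 + 96334 = 372984;  858807 + 372984 = 1231791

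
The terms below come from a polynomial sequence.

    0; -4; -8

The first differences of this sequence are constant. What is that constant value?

D1: -4, -4

-4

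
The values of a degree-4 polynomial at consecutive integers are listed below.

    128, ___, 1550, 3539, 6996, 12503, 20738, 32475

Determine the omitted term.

Using the last 6 terms:
First differences: 1989  3457  5507  8235  11737
Second differences: 1468  2050  2728  3502
Third differences: 582  678  774
Fourth differences: 96  96
Constant fourth difference = 96.
Extend backward: 582 − 96 = 486;  1468 − 486 = 982;  1989 − 982 = 1007;  1550 − 1007 = 543

543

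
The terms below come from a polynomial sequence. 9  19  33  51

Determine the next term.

73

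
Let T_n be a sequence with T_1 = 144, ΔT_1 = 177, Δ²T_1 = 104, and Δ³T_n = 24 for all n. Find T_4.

1011

Build the table forward from the leading diagonal:
Δ³: 24  24  24  24
Δ²: 104  128  152  176
Δ: 177  281  409  561
T: 144  321  602  1011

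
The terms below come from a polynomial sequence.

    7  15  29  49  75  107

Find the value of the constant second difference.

First differences: 8, 14, 20, 26, 32
Second differences: 6, 6, 6, 6

6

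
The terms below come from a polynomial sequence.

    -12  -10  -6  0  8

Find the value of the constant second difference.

Δ: 2, 4, 6, 8
Δ²: 2, 2, 2

2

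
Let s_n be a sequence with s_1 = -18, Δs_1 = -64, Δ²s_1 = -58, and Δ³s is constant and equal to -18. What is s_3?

Build the table forward from the leading diagonal:
Δ³: -18  -18  -18
Δ²: -58  -76  -94
Δ: -64  -122  -198
s: -18  -82  -204

-204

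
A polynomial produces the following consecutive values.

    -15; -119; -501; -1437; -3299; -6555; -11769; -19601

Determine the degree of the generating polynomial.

4

Δ: -104, -382, -936, -1862, -3256, -5214, -7832
Δ²: -278, -554, -926, -1394, -1958, -2618
Δ³: -276, -372, -468, -564, -660
Δ⁴: -96, -96, -96, -96
The fourth differences are constant, so the polynomial has degree 4.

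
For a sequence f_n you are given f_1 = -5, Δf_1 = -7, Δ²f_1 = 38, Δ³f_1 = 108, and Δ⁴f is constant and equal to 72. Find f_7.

3763

Build the table forward from the leading diagonal:
D4: 72  72  72  72  72  72  72
D3: 108  180  252  324  396  468  540
D2: 38  146  326  578  902  1298  1766
D1: -7  31  177  503  1081  1983  3281
f: -5  -12  19  196  699  1780  3763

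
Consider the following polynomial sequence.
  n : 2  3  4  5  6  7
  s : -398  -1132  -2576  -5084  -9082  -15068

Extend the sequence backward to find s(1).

-92

D1: -734, -1444, -2508, -3998, -5986
D2: -710, -1064, -1490, -1988
D3: -354, -426, -498
D4: -72, -72
The fourth differences are constant at -72.
Work back: -354 + 72 = -282;  -710 + 282 = -428;  -734 + 428 = -306;  -398 + 306 = -92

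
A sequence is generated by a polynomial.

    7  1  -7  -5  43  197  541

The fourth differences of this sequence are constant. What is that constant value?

24

Δ: -6, -8, 2, 48, 154, 344
Δ²: -2, 10, 46, 106, 190
Δ³: 12, 36, 60, 84
Δ⁴: 24, 24, 24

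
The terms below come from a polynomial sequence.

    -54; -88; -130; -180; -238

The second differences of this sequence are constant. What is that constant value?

D1: -34, -42, -50, -58
D2: -8, -8, -8

-8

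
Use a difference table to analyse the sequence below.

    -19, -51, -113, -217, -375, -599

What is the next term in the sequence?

-32, -62, -104, -158, -224
-30, -42, -54, -66
-12, -12, -12
The third differences are constant (-12).
-66 − 12 = -78;  -224 − 78 = -302;  -599 − 302 = -901

-901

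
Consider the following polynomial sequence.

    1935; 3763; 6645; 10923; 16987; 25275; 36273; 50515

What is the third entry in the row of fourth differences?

Δ: 1828, 2882, 4278, 6064, 8288, 10998, 14242
Δ²: 1054, 1396, 1786, 2224, 2710, 3244
Δ³: 342, 390, 438, 486, 534
Δ⁴: 48, 48, 48, 48

48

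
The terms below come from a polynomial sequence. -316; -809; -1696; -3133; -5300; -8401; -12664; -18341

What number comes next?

-493 , -887 , -1437 , -2167 , -3101 , -4263 , -5677
-394 , -550 , -730 , -934 , -1162 , -1414
-156 , -180 , -204 , -228 , -252
-24 , -24 , -24 , -24
The fourth differences are constant (-24).
-252 − 24 = -276;  -1414 − 276 = -1690;  -5677 − 1690 = -7367;  -18341 − 7367 = -25708

-25708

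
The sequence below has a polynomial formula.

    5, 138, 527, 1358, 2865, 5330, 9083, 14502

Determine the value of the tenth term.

32090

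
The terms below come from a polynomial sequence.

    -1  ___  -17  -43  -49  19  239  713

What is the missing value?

Using the last 6 terms:
Δ: -26, -6, 68, 220, 474
Δ²: 20, 74, 152, 254
Δ³: 54, 78, 102
Δ⁴: 24, 24
Constant fourth difference = 24.
Extend backward: 54 − 24 = 30;  20 − 30 = -10;  -26 + 10 = -16;  -17 + 16 = -1

-1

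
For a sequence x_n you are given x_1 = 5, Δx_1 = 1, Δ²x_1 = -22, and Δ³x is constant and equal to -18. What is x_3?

Build the table forward from the leading diagonal:
Δ³: -18, -18, -18
Δ²: -22, -40, -58
Δ: 1, -21, -61
x: 5, 6, -15

-15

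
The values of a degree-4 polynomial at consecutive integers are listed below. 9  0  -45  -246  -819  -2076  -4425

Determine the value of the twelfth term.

D1: -9 , -45 , -201 , -573 , -1257 , -2349
D2: -36 , -156 , -372 , -684 , -1092
D3: -120 , -216 , -312 , -408
D4: -96 , -96 , -96
Fourth differences constant at -96.
-408 − 96 = -504;  -1092 − 504 = -1596;  -2349 − 1596 = -3945;  -4425 − 3945 = -8370
-504 − 96 = -600;  -1596 − 600 = -2196;  -3945 − 2196 = -6141;  -8370 − 6141 = -14511
-600 − 96 = -696;  -2196 − 696 = -2892;  -6141 − 2892 = -9033;  -14511 − 9033 = -23544
-696 − 96 = -792;  -2892 − 792 = -3684;  -9033 − 3684 = -12717;  -23544 − 12717 = -36261
-792 − 96 = -888;  -3684 − 888 = -4572;  -12717 − 4572 = -17289;  -36261 − 17289 = -53550

-53550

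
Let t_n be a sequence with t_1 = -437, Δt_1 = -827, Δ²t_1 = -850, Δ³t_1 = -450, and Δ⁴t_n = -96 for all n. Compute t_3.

Build the table forward from the leading diagonal:
Fourth differences: -96  -96  -96
Third differences: -450  -546  -642
Second differences: -850  -1300  -1846
First differences: -827  -1677  -2977
t: -437  -1264  -2941

-2941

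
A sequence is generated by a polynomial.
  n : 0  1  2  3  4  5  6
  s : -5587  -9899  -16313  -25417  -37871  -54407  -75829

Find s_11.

-289409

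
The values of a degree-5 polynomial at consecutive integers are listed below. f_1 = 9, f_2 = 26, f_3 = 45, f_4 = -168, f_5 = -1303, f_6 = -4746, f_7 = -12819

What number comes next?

-29020

First differences: 17, 19, -213, -1135, -3443, -8073
Second differences: 2, -232, -922, -2308, -4630
Third differences: -234, -690, -1386, -2322
Fourth differences: -456, -696, -936
Fifth differences: -240, -240
Fifth differences constant at -240.
-936 − 240 = -1176;  -2322 − 1176 = -3498;  -4630 − 3498 = -8128;  -8073 − 8128 = -16201;  -12819 − 16201 = -29020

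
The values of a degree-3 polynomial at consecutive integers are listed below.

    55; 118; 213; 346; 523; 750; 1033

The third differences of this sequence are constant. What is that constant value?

First differences: 63, 95, 133, 177, 227, 283
Second differences: 32, 38, 44, 50, 56
Third differences: 6, 6, 6, 6

6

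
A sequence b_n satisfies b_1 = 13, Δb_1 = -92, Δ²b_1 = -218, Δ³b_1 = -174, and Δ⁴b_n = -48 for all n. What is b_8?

-12979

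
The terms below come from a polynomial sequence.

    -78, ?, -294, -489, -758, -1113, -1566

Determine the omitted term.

Using the last 5 terms:
D1: -195  -269  -355  -453
D2: -74  -86  -98
D3: -12  -12
Constant third difference = -12.
Extend backward: -74 + 12 = -62;  -195 + 62 = -133;  -294 + 133 = -161

-161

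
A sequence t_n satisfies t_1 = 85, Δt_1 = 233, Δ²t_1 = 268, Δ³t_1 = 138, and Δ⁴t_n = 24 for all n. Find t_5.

3201

Build the table forward from the leading diagonal:
Δ⁴: 24  24  24  24  24
Δ³: 138  162  186  210  234
Δ²: 268  406  568  754  964
Δ: 233  501  907  1475  2229
t: 85  318  819  1726  3201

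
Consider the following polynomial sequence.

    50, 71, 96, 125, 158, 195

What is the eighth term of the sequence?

281

First differences: 21, 25, 29, 33, 37
Second differences: 4, 4, 4, 4
Second differences constant at 4.
37 + 4 = 41;  195 + 41 = 236
41 + 4 = 45;  236 + 45 = 281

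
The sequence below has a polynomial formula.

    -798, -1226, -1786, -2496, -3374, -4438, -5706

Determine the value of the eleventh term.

-13178

-428, -560, -710, -878, -1064, -1268
-132, -150, -168, -186, -204
-18, -18, -18, -18
Third differences constant at -18.
-204 − 18 = -222;  -1268 − 222 = -1490;  -5706 − 1490 = -7196
-222 − 18 = -240;  -1490 − 240 = -1730;  -7196 − 1730 = -8926
-240 − 18 = -258;  -1730 − 258 = -1988;  -8926 − 1988 = -10914
-258 − 18 = -276;  -1988 − 276 = -2264;  -10914 − 2264 = -13178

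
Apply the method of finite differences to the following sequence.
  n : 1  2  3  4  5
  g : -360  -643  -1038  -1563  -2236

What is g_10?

-8451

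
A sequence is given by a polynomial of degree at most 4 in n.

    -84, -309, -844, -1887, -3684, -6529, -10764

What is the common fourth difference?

Δ: -225, -535, -1043, -1797, -2845, -4235
Δ²: -310, -508, -754, -1048, -1390
Δ³: -198, -246, -294, -342
Δ⁴: -48, -48, -48

-48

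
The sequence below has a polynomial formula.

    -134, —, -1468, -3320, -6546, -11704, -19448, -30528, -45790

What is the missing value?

-528

Using the last 7 terms:
Δ: -1852  -3226  -5158  -7744  -11080  -15262
Δ²: -1374  -1932  -2586  -3336  -4182
Δ³: -558  -654  -750  -846
Δ⁴: -96  -96  -96
Constant fourth difference = -96.
Extend backward: -558 + 96 = -462;  -1374 + 462 = -912;  -1852 + 912 = -940;  -1468 + 940 = -528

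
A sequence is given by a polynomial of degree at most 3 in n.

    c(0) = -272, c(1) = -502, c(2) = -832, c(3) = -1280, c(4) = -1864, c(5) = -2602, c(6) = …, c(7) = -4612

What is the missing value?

Using the first 6 terms:
-230  -330  -448  -584  -738
-100  -118  -136  -154
-18  -18  -18
Constant third difference = -18.
Extend forward: -154 − 18 = -172;  -738 − 172 = -910;  -2602 − 910 = -3512

-3512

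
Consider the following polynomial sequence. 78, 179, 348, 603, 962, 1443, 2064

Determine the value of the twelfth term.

7899

101 , 169 , 255 , 359 , 481 , 621
68 , 86 , 104 , 122 , 140
18 , 18 , 18 , 18
Third differences constant at 18.
140 + 18 = 158;  621 + 158 = 779;  2064 + 779 = 2843
158 + 18 = 176;  779 + 176 = 955;  2843 + 955 = 3798
176 + 18 = 194;  955 + 194 = 1149;  3798 + 1149 = 4947
194 + 18 = 212;  1149 + 212 = 1361;  4947 + 1361 = 6308
212 + 18 = 230;  1361 + 230 = 1591;  6308 + 1591 = 7899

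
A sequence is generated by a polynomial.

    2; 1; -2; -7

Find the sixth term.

D1: -1 , -3 , -5
D2: -2 , -2
The second differences are constant (-2).
-5 − 2 = -7;  -7 − 7 = -14
-7 − 2 = -9;  -14 − 9 = -23

-23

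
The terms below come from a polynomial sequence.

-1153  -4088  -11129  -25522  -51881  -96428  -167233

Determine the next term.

First differences: -2935 , -7041 , -14393 , -26359 , -44547 , -70805
Second differences: -4106 , -7352 , -11966 , -18188 , -26258
Third differences: -3246 , -4614 , -6222 , -8070
Fourth differences: -1368 , -1608 , -1848
Fifth differences: -240 , -240
The fifth differences are constant (-240).
-1848 − 240 = -2088;  -8070 − 2088 = -10158;  -26258 − 10158 = -36416;  -70805 − 36416 = -107221;  -167233 − 107221 = -274454

-274454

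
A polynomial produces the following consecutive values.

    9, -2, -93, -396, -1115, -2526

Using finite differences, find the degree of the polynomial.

First differences: -11, -91, -303, -719, -1411
Second differences: -80, -212, -416, -692
Third differences: -132, -204, -276
Fourth differences: -72, -72
The fourth differences are constant, so the polynomial has degree 4.

4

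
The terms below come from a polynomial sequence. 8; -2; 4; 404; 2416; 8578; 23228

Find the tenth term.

198566

-10, 6, 400, 2012, 6162, 14650
16, 394, 1612, 4150, 8488
378, 1218, 2538, 4338
840, 1320, 1800
480, 480
The fifth differences are constant (480).
1800 + 480 = 2280;  4338 + 2280 = 6618;  8488 + 6618 = 15106;  14650 + 15106 = 29756;  23228 + 29756 = 52984
2280 + 480 = 2760;  6618 + 2760 = 9378;  15106 + 9378 = 24484;  29756 + 24484 = 54240;  52984 + 54240 = 107224
2760 + 480 = 3240;  9378 + 3240 = 12618;  24484 + 12618 = 37102;  54240 + 37102 = 91342;  107224 + 91342 = 198566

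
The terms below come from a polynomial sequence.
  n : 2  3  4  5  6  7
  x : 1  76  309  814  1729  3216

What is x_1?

75, 233, 505, 915, 1487
158, 272, 410, 572
114, 138, 162
24, 24
The fourth differences are constant at 24.
Work back: 114 − 24 = 90;  158 − 90 = 68;  75 − 68 = 7;  1 − 7 = -6

-6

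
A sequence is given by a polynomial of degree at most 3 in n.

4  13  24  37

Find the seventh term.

88

First differences: 9, 11, 13
Second differences: 2, 2
The second differences are constant (2).
13 + 2 = 15;  37 + 15 = 52
15 + 2 = 17;  52 + 17 = 69
17 + 2 = 19;  69 + 19 = 88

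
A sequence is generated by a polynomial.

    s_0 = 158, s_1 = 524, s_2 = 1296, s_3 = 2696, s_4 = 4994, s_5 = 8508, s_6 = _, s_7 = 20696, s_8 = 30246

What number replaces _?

13604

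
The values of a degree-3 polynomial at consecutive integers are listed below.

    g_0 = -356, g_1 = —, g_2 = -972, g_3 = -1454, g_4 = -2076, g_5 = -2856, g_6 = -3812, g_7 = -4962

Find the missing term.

-612

Using the last 6 terms:
-482  -622  -780  -956  -1150
-140  -158  -176  -194
-18  -18  -18
Constant third difference = -18.
Extend backward: -140 + 18 = -122;  -482 + 122 = -360;  -972 + 360 = -612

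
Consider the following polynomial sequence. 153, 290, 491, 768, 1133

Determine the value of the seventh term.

2175

D1: 137, 201, 277, 365
D2: 64, 76, 88
D3: 12, 12
The third differences are constant (12).
88 + 12 = 100;  365 + 100 = 465;  1133 + 465 = 1598
100 + 12 = 112;  465 + 112 = 577;  1598 + 577 = 2175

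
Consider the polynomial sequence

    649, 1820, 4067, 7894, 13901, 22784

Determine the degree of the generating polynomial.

1171, 2247, 3827, 6007, 8883
1076, 1580, 2180, 2876
504, 600, 696
96, 96
The fourth differences are constant, so the polynomial has degree 4.

4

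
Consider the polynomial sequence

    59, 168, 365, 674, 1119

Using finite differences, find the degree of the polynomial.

3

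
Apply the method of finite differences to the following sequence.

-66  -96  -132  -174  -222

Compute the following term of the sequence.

-276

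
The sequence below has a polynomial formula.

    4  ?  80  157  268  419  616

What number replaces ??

31

Using the last 5 terms:
D1: 77  111  151  197
D2: 34  40  46
D3: 6  6
Constant third difference = 6.
Extend backward: 34 − 6 = 28;  77 − 28 = 49;  80 − 49 = 31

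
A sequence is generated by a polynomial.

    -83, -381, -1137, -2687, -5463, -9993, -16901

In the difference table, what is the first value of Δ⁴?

-96

D1: -298, -756, -1550, -2776, -4530, -6908
D2: -458, -794, -1226, -1754, -2378
D3: -336, -432, -528, -624
D4: -96, -96, -96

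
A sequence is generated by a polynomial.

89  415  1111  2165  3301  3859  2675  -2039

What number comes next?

-12815

First differences: 326 , 696 , 1054 , 1136 , 558 , -1184 , -4714
Second differences: 370 , 358 , 82 , -578 , -1742 , -3530
Third differences: -12 , -276 , -660 , -1164 , -1788
Fourth differences: -264 , -384 , -504 , -624
Fifth differences: -120 , -120 , -120
Constant fifth difference = -120, so extend:
-624 − 120 = -744;  -1788 − 744 = -2532;  -3530 − 2532 = -6062;  -4714 − 6062 = -10776;  -2039 − 10776 = -12815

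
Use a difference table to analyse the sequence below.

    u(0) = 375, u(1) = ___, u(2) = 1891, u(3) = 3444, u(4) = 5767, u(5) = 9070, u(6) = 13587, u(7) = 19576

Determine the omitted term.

922

Using the last 6 terms:
First differences: 1553, 2323, 3303, 4517, 5989
Second differences: 770, 980, 1214, 1472
Third differences: 210, 234, 258
Fourth differences: 24, 24
Constant fourth difference = 24.
Extend backward: 210 − 24 = 186;  770 − 186 = 584;  1553 − 584 = 969;  1891 − 969 = 922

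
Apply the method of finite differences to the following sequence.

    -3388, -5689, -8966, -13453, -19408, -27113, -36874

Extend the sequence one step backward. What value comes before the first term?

-1853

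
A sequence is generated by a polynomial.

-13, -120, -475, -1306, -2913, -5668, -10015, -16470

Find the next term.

-25621

D1: -107, -355, -831, -1607, -2755, -4347, -6455
D2: -248, -476, -776, -1148, -1592, -2108
D3: -228, -300, -372, -444, -516
D4: -72, -72, -72, -72
The fourth differences are constant (-72).
-516 − 72 = -588;  -2108 − 588 = -2696;  -6455 − 2696 = -9151;  -16470 − 9151 = -25621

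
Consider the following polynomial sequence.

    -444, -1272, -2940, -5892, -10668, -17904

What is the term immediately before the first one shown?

Δ: -828  -1668  -2952  -4776  -7236
Δ²: -840  -1284  -1824  -2460
Δ³: -444  -540  -636
Δ⁴: -96  -96
The fourth differences are constant at -96.
Work back: -444 + 96 = -348;  -840 + 348 = -492;  -828 + 492 = -336;  -444 + 336 = -108

-108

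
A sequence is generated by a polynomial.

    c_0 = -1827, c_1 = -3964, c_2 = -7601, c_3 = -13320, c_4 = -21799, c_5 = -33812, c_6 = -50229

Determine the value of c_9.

Δ: -2137, -3637, -5719, -8479, -12013, -16417
Δ²: -1500, -2082, -2760, -3534, -4404
Δ³: -582, -678, -774, -870
Δ⁴: -96, -96, -96
Constant fourth difference = -96, so extend:
-870 − 96 = -966;  -4404 − 966 = -5370;  -16417 − 5370 = -21787;  -50229 − 21787 = -72016
-966 − 96 = -1062;  -5370 − 1062 = -6432;  -21787 − 6432 = -28219;  -72016 − 28219 = -100235
-1062 − 96 = -1158;  -6432 − 1158 = -7590;  -28219 − 7590 = -35809;  -100235 − 35809 = -136044

-136044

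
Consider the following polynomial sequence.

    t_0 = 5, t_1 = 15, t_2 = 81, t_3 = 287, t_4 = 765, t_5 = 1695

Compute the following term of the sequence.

3305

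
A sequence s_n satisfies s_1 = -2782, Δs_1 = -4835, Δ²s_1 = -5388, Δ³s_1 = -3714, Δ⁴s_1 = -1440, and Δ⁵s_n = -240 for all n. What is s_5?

-70746

Build the table forward from the leading diagonal:
Δ⁵: -240, -240, -240, -240, -240
Δ⁴: -1440, -1680, -1920, -2160, -2400
Δ³: -3714, -5154, -6834, -8754, -10914
Δ²: -5388, -9102, -14256, -21090, -29844
Δ: -4835, -10223, -19325, -33581, -54671
s: -2782, -7617, -17840, -37165, -70746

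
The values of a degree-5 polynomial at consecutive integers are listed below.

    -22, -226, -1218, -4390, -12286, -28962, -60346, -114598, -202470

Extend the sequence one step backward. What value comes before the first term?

-6

D1: -204, -992, -3172, -7896, -16676, -31384, -54252, -87872
D2: -788, -2180, -4724, -8780, -14708, -22868, -33620
D3: -1392, -2544, -4056, -5928, -8160, -10752
D4: -1152, -1512, -1872, -2232, -2592
D5: -360, -360, -360, -360
The fifth differences are constant at -360.
Work back: -1152 + 360 = -792;  -1392 + 792 = -600;  -788 + 600 = -188;  -204 + 188 = -16;  -22 + 16 = -6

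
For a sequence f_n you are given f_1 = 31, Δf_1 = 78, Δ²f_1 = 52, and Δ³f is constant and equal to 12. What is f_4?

Build the table forward from the leading diagonal:
D3: 12  12  12  12
D2: 52  64  76  88
D1: 78  130  194  270
f: 31  109  239  433

433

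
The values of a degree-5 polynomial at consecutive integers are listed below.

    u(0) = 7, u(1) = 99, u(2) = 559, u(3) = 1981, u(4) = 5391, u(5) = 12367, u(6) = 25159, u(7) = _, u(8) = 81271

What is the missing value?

Using the first 7 terms:
Δ: 92, 460, 1422, 3410, 6976, 12792
Δ²: 368, 962, 1988, 3566, 5816
Δ³: 594, 1026, 1578, 2250
Δ⁴: 432, 552, 672
Δ⁵: 120, 120
Constant fifth difference = 120.
Extend forward: 672 + 120 = 792;  2250 + 792 = 3042;  5816 + 3042 = 8858;  12792 + 8858 = 21650;  25159 + 21650 = 46809

46809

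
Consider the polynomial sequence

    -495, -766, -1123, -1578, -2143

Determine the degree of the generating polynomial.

-271, -357, -455, -565
-86, -98, -110
-12, -12
The third differences are constant, so the polynomial has degree 3.

3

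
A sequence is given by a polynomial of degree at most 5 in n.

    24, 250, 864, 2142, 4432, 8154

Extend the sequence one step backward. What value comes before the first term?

-18

First differences: 226, 614, 1278, 2290, 3722
Second differences: 388, 664, 1012, 1432
Third differences: 276, 348, 420
Fourth differences: 72, 72
The fourth differences are constant at 72.
Work back: 276 − 72 = 204;  388 − 204 = 184;  226 − 184 = 42;  24 − 42 = -18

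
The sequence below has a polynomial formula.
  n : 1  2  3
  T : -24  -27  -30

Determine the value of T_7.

D1: -3  -3
The first differences are constant (-3).
-30 − 3 = -33
-33 − 3 = -36
-36 − 3 = -39
-39 − 3 = -42

-42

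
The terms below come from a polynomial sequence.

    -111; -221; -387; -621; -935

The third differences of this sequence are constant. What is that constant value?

First differences: -110, -166, -234, -314
Second differences: -56, -68, -80
Third differences: -12, -12

-12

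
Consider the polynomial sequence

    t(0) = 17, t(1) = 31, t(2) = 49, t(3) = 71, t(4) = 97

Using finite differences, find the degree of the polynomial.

First differences: 14, 18, 22, 26
Second differences: 4, 4, 4
The second differences are constant, so the polynomial has degree 2.

2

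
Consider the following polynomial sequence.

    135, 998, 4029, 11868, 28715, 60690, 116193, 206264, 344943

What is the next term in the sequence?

Δ: 863 , 3031 , 7839 , 16847 , 31975 , 55503 , 90071 , 138679
Δ²: 2168 , 4808 , 9008 , 15128 , 23528 , 34568 , 48608
Δ³: 2640 , 4200 , 6120 , 8400 , 11040 , 14040
Δ⁴: 1560 , 1920 , 2280 , 2640 , 3000
Δ⁵: 360 , 360 , 360 , 360
Constant fifth difference = 360, so extend:
3000 + 360 = 3360;  14040 + 3360 = 17400;  48608 + 17400 = 66008;  138679 + 66008 = 204687;  344943 + 204687 = 549630

549630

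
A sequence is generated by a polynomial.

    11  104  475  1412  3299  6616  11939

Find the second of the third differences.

384

D1: 93, 371, 937, 1887, 3317, 5323
D2: 278, 566, 950, 1430, 2006
D3: 288, 384, 480, 576
D4: 96, 96, 96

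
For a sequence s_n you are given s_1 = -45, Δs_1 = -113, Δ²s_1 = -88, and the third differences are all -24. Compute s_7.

-2523

Build the table forward from the leading diagonal:
Δ³: -24, -24, -24, -24, -24, -24, -24
Δ²: -88, -112, -136, -160, -184, -208, -232
Δ: -113, -201, -313, -449, -609, -793, -1001
s: -45, -158, -359, -672, -1121, -1730, -2523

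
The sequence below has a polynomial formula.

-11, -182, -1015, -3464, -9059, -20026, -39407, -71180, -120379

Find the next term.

-193214

D1: -171 , -833 , -2449 , -5595 , -10967 , -19381 , -31773 , -49199
D2: -662 , -1616 , -3146 , -5372 , -8414 , -12392 , -17426
D3: -954 , -1530 , -2226 , -3042 , -3978 , -5034
D4: -576 , -696 , -816 , -936 , -1056
D5: -120 , -120 , -120 , -120
Constant fifth difference = -120, so extend:
-1056 − 120 = -1176;  -5034 − 1176 = -6210;  -17426 − 6210 = -23636;  -49199 − 23636 = -72835;  -120379 − 72835 = -193214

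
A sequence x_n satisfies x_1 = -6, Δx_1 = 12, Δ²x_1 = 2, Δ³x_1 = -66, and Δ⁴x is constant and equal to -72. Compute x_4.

Build the table forward from the leading diagonal:
Δ⁴: -72  -72  -72  -72
Δ³: -66  -138  -210  -282
Δ²: 2  -64  -202  -412
Δ: 12  14  -50  -252
x: -6  6  20  -30

-30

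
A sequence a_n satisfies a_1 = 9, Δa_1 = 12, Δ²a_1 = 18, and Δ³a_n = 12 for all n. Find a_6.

Build the table forward from the leading diagonal:
Third differences: 12, 12, 12, 12, 12, 12
Second differences: 18, 30, 42, 54, 66, 78
First differences: 12, 30, 60, 102, 156, 222
a: 9, 21, 51, 111, 213, 369

369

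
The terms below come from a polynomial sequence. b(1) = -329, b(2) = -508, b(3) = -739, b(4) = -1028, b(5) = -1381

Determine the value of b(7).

-2303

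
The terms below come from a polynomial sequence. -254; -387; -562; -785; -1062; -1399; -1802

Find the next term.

-2277

Δ: -133, -175, -223, -277, -337, -403
Δ²: -42, -48, -54, -60, -66
Δ³: -6, -6, -6, -6
Constant third difference = -6, so extend:
-66 − 6 = -72;  -403 − 72 = -475;  -1802 − 475 = -2277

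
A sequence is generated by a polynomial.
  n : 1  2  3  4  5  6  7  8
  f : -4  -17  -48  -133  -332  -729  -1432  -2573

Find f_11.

Δ: -13, -31, -85, -199, -397, -703, -1141
Δ²: -18, -54, -114, -198, -306, -438
Δ³: -36, -60, -84, -108, -132
Δ⁴: -24, -24, -24, -24
Fourth differences constant at -24.
-132 − 24 = -156;  -438 − 156 = -594;  -1141 − 594 = -1735;  -2573 − 1735 = -4308
-156 − 24 = -180;  -594 − 180 = -774;  -1735 − 774 = -2509;  -4308 − 2509 = -6817
-180 − 24 = -204;  -774 − 204 = -978;  -2509 − 978 = -3487;  -6817 − 3487 = -10304

-10304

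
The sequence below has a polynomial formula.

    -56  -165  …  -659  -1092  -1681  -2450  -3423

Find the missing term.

Using the last 5 terms:
First differences: -433  -589  -769  -973
Second differences: -156  -180  -204
Third differences: -24  -24
Constant third difference = -24.
Extend backward: -156 + 24 = -132;  -433 + 132 = -301;  -659 + 301 = -358

-358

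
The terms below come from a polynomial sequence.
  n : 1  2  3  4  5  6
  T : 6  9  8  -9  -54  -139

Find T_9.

Δ: 3 , -1 , -17 , -45 , -85
Δ²: -4 , -16 , -28 , -40
Δ³: -12 , -12 , -12
Constant third difference = -12, so extend:
-40 − 12 = -52;  -85 − 52 = -137;  -139 − 137 = -276
-52 − 12 = -64;  -137 − 64 = -201;  -276 − 201 = -477
-64 − 12 = -76;  -201 − 76 = -277;  -477 − 277 = -754

-754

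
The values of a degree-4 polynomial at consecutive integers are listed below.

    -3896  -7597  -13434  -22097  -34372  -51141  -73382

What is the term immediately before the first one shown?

-1737

-3701, -5837, -8663, -12275, -16769, -22241
-2136, -2826, -3612, -4494, -5472
-690, -786, -882, -978
-96, -96, -96
The fourth differences are constant at -96.
Work back: -690 + 96 = -594;  -2136 + 594 = -1542;  -3701 + 1542 = -2159;  -3896 + 2159 = -1737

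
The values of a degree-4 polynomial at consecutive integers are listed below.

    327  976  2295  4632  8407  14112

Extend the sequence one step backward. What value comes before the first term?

D1: 649  1319  2337  3775  5705
D2: 670  1018  1438  1930
D3: 348  420  492
D4: 72  72
The fourth differences are constant at 72.
Work back: 348 − 72 = 276;  670 − 276 = 394;  649 − 394 = 255;  327 − 255 = 72

72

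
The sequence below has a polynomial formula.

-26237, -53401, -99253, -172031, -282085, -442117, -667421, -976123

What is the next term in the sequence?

-1389421

Δ: -27164 , -45852 , -72778 , -110054 , -160032 , -225304 , -308702
Δ²: -18688 , -26926 , -37276 , -49978 , -65272 , -83398
Δ³: -8238 , -10350 , -12702 , -15294 , -18126
Δ⁴: -2112 , -2352 , -2592 , -2832
Δ⁵: -240 , -240 , -240
Fifth differences constant at -240.
-2832 − 240 = -3072;  -18126 − 3072 = -21198;  -83398 − 21198 = -104596;  -308702 − 104596 = -413298;  -976123 − 413298 = -1389421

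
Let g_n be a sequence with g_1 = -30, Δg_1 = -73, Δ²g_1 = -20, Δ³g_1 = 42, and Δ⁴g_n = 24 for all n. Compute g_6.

-55

Build the table forward from the leading diagonal:
Δ⁴: 24, 24, 24, 24, 24, 24
Δ³: 42, 66, 90, 114, 138, 162
Δ²: -20, 22, 88, 178, 292, 430
Δ: -73, -93, -71, 17, 195, 487
g: -30, -103, -196, -267, -250, -55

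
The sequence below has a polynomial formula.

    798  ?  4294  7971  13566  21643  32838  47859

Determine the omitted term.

Using the last 6 terms:
Δ: 3677  5595  8077  11195  15021
Δ²: 1918  2482  3118  3826
Δ³: 564  636  708
Δ⁴: 72  72
Constant fourth difference = 72.
Extend backward: 564 − 72 = 492;  1918 − 492 = 1426;  3677 − 1426 = 2251;  4294 − 2251 = 2043

2043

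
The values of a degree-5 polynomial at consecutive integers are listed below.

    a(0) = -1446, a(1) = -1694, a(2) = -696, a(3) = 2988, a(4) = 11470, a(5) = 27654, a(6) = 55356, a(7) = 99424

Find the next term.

165858

-248, 998, 3684, 8482, 16184, 27702, 44068
1246, 2686, 4798, 7702, 11518, 16366
1440, 2112, 2904, 3816, 4848
672, 792, 912, 1032
120, 120, 120
Constant fifth difference = 120, so extend:
1032 + 120 = 1152;  4848 + 1152 = 6000;  16366 + 6000 = 22366;  44068 + 22366 = 66434;  99424 + 66434 = 165858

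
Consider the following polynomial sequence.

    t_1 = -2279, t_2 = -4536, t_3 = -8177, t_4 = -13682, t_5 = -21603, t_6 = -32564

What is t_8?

-66462

First differences: -2257, -3641, -5505, -7921, -10961
Second differences: -1384, -1864, -2416, -3040
Third differences: -480, -552, -624
Fourth differences: -72, -72
The fourth differences are constant (-72).
-624 − 72 = -696;  -3040 − 696 = -3736;  -10961 − 3736 = -14697;  -32564 − 14697 = -47261
-696 − 72 = -768;  -3736 − 768 = -4504;  -14697 − 4504 = -19201;  -47261 − 19201 = -66462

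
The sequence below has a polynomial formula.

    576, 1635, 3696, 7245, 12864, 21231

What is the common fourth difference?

D1: 1059, 2061, 3549, 5619, 8367
D2: 1002, 1488, 2070, 2748
D3: 486, 582, 678
D4: 96, 96

96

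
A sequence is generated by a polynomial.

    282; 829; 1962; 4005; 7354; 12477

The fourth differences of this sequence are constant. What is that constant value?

72

First differences: 547, 1133, 2043, 3349, 5123
Second differences: 586, 910, 1306, 1774
Third differences: 324, 396, 468
Fourth differences: 72, 72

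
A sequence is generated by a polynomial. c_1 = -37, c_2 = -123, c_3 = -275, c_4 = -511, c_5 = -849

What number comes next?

-1307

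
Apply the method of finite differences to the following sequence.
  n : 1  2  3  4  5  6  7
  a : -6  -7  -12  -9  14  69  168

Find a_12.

D1: -1 , -5 , 3 , 23 , 55 , 99
D2: -4 , 8 , 20 , 32 , 44
D3: 12 , 12 , 12 , 12
Constant third difference = 12, so extend:
44 + 12 = 56;  99 + 56 = 155;  168 + 155 = 323
56 + 12 = 68;  155 + 68 = 223;  323 + 223 = 546
68 + 12 = 80;  223 + 80 = 303;  546 + 303 = 849
80 + 12 = 92;  303 + 92 = 395;  849 + 395 = 1244
92 + 12 = 104;  395 + 104 = 499;  1244 + 499 = 1743

1743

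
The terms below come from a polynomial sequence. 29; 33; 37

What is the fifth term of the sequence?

45

4 , 4
First differences constant at 4.
37 + 4 = 41
41 + 4 = 45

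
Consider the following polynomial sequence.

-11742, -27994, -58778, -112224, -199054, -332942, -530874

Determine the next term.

-813508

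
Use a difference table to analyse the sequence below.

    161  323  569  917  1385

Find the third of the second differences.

120

D1: 162, 246, 348, 468
D2: 84, 102, 120
D3: 18, 18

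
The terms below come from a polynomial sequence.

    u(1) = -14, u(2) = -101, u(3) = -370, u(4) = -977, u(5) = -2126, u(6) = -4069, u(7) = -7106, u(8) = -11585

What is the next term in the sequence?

Δ: -87, -269, -607, -1149, -1943, -3037, -4479
Δ²: -182, -338, -542, -794, -1094, -1442
Δ³: -156, -204, -252, -300, -348
Δ⁴: -48, -48, -48, -48
Constant fourth difference = -48, so extend:
-348 − 48 = -396;  -1442 − 396 = -1838;  -4479 − 1838 = -6317;  -11585 − 6317 = -17902

-17902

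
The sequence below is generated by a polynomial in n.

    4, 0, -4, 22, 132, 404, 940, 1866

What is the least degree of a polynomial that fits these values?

Δ: -4, -4, 26, 110, 272, 536, 926
Δ²: 0, 30, 84, 162, 264, 390
Δ³: 30, 54, 78, 102, 126
Δ⁴: 24, 24, 24, 24
The fourth differences are constant, so the polynomial has degree 4.

4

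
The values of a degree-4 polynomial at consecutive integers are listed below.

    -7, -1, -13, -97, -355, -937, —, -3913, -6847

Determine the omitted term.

-2041

Using the first 6 terms:
6, -12, -84, -258, -582
-18, -72, -174, -324
-54, -102, -150
-48, -48
Constant fourth difference = -48.
Extend forward: -150 − 48 = -198;  -324 − 198 = -522;  -582 − 522 = -1104;  -937 − 1104 = -2041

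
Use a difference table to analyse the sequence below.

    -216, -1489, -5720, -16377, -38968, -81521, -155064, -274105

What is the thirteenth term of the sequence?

First differences: -1273, -4231, -10657, -22591, -42553, -73543, -119041
Second differences: -2958, -6426, -11934, -19962, -30990, -45498
Third differences: -3468, -5508, -8028, -11028, -14508
Fourth differences: -2040, -2520, -3000, -3480
Fifth differences: -480, -480, -480
Fifth differences constant at -480.
-3480 − 480 = -3960;  -14508 − 3960 = -18468;  -45498 − 18468 = -63966;  -119041 − 63966 = -183007;  -274105 − 183007 = -457112
-3960 − 480 = -4440;  -18468 − 4440 = -22908;  -63966 − 22908 = -86874;  -183007 − 86874 = -269881;  -457112 − 269881 = -726993
-4440 − 480 = -4920;  -22908 − 4920 = -27828;  -86874 − 27828 = -114702;  -269881 − 114702 = -384583;  -726993 − 384583 = -1111576
-4920 − 480 = -5400;  -27828 − 5400 = -33228;  -114702 − 33228 = -147930;  -384583 − 147930 = -532513;  -1111576 − 532513 = -1644089
-5400 − 480 = -5880;  -33228 − 5880 = -39108;  -147930 − 39108 = -187038;  -532513 − 187038 = -719551;  -1644089 − 719551 = -2363640

-2363640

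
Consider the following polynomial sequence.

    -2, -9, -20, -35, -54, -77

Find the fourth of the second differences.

-4

D1: -7, -11, -15, -19, -23
D2: -4, -4, -4, -4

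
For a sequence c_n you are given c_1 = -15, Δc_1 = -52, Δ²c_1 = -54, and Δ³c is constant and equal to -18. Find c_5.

-619

Build the table forward from the leading diagonal:
D3: -18  -18  -18  -18  -18
D2: -54  -72  -90  -108  -126
D1: -52  -106  -178  -268  -376
c: -15  -67  -173  -351  -619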